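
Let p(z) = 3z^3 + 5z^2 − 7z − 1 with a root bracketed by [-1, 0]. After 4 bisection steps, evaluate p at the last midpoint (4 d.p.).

z = -0.5 gives p = 3.375, positive; keep [-0.5, 0]
z = -0.25 gives p = 1.015625, positive; keep [-0.25, 0]
z = -0.125 gives p = -0.052734, negative; keep [-0.25, -0.125]
z = -0.1875 gives p = 0.4685, positive; keep [-0.1875, -0.125]

0.4685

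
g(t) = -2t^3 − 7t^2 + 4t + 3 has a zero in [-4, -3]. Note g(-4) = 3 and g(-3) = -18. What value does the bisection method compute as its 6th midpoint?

m = -3.5, g(m) = -11 (−); new bracket [-4, -3.5]
m = -3.75, g(m) = -4.96875 (−); new bracket [-4, -3.75]
m = -3.875, g(m) = -1.238281 (−); new bracket [-4, -3.875]
m = -3.9375, g(m) = 0.8159 (+); new bracket [-3.9375, -3.875]
m = -3.90625, g(m) = -0.2272 (−); new bracket [-3.9375, -3.90625]
m = -3.921875, g(m) = 0.2903 (+); new bracket [-3.921875, -3.90625]

-3.921875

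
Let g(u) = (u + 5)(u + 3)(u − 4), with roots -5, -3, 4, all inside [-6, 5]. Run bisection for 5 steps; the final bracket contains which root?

g(-0.5) = -50.625 < 0, so the root lies in [-0.5, 5]
g(2.25) = -66.609375 < 0, so the root lies in [2.25, 5]
g(3.625) = -21.427734 < 0, so the root lies in [3.625, 5]
g(4.3125) = 21.2805 > 0, so the root lies in [3.625, 4.3125]
g(3.96875) = -1.9532 < 0, so the root lies in [3.96875, 4.3125]

4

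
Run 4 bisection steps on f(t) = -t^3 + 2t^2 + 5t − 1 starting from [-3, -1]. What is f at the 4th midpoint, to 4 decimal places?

0.4473

f(-2) = 5 > 0, so the root lies in [-2, -1]
f(-1.5) = -0.625 < 0, so the root lies in [-2, -1.5]
f(-1.75) = 1.734375 > 0, so the root lies in [-1.75, -1.5]
f(-1.625) = 0.4473 > 0, so the root lies in [-1.625, -1.5]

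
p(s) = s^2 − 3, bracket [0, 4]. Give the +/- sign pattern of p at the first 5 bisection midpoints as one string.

+--+-

p(2) = 1 > 0, so the root lies in [0, 2]
p(1) = -2 < 0, so the root lies in [1, 2]
p(1.5) = -0.75 < 0, so the root lies in [1.5, 2]
p(1.75) = 0.0625 > 0, so the root lies in [1.5, 1.75]
p(1.625) = -0.3594 < 0, so the root lies in [1.625, 1.75]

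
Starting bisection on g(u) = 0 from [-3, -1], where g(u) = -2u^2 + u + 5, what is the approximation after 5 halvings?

g(-2) = -5 < 0, so the root lies in [-2, -1]
g(-1.5) = -1 < 0, so the root lies in [-1.5, -1]
g(-1.25) = 0.625 > 0, so the root lies in [-1.5, -1.25]
g(-1.375) = -0.1562 < 0, so the root lies in [-1.375, -1.25]
g(-1.3125) = 0.2422 > 0, so the root lies in [-1.375, -1.3125]

-1.3125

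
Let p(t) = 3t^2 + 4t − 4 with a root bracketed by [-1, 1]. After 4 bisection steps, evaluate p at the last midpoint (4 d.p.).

m = 0, p(m) = -4 (−); new bracket [0, 1]
m = 0.5, p(m) = -1.25 (−); new bracket [0.5, 1]
m = 0.75, p(m) = 0.6875 (+); new bracket [0.5, 0.75]
m = 0.625, p(m) = -0.3281 (−); new bracket [0.625, 0.75]

-0.3281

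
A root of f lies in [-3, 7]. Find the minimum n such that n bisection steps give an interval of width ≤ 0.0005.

Width after n steps is 10/2^n. Need 2^n ≥ 10/0.0005 = 20000.
2^14 = 16384 < 20000 ≤ 2^15 = 32768, so n = 15.

15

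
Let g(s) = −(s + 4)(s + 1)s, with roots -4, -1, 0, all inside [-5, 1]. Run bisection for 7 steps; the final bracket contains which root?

g(-2) = -4 < 0, so the root lies in [-5, -2]
g(-3.5) = -4.375 < 0, so the root lies in [-5, -3.5]
g(-4.25) = 3.453125 > 0, so the root lies in [-4.25, -3.5]
g(-3.875) = -1.3926 < 0, so the root lies in [-4.25, -3.875]
g(-4.0625) = 0.7776 > 0, so the root lies in [-4.0625, -3.875]
g(-3.96875) = -0.3682 < 0, so the root lies in [-4.0625, -3.96875]
g(-4.015625) = 0.1892 > 0, so the root lies in [-4.015625, -3.96875]

-4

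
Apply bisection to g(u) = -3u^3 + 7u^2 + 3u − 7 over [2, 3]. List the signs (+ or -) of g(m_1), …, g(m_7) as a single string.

-+-+-+-

midpoint 2.5: g = -2.625 < 0 → [2, 2.5]
midpoint 2.25: g = 1.015625 > 0 → [2.25, 2.5]
midpoint 2.375: g = -0.580078 < 0 → [2.25, 2.375]
midpoint 2.3125: g = 0.2717 > 0 → [2.3125, 2.375]
midpoint 2.34375: g = -0.1404 < 0 → [2.3125, 2.34375]
midpoint 2.328125: g = 0.0691 > 0 → [2.328125, 2.34375]
midpoint 2.3359375: g = -0.0348 < 0 → [2.328125, 2.3359375]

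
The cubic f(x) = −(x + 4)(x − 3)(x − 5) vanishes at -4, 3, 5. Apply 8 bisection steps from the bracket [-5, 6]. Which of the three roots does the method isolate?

-4

x = 0.5 gives f = -50.625, negative; keep [-5, 0.5]
x = -2.25 gives f = -66.609375, negative; keep [-5, -2.25]
x = -3.625 gives f = -21.427734, negative; keep [-5, -3.625]
x = -4.3125 gives f = 21.2805, positive; keep [-4.3125, -3.625]
x = -3.96875 gives f = -1.9532, negative; keep [-4.3125, -3.96875]
x = -4.140625 gives f = 9.1786, positive; keep [-4.140625, -3.96875]
x = -4.0546875 gives f = 3.4933, positive; keep [-4.0546875, -3.96875]
x = -4.01171875 gives f = 0.7405, positive; keep [-4.01171875, -3.96875]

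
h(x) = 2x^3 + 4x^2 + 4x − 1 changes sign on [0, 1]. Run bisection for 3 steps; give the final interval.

[0.125, 0.25]

midpoint 0.5: h = 2.25 > 0 → [0, 0.5]
midpoint 0.25: h = 0.28125 > 0 → [0, 0.25]
midpoint 0.125: h = -0.433594 < 0 → [0.125, 0.25]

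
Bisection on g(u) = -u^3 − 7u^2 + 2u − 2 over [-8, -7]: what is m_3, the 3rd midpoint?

-7.375

u = -7.5 gives g = 11.125, positive; keep [-7.5, -7]
u = -7.25 gives g = -3.359375, negative; keep [-7.5, -7.25]
u = -7.375 gives g = 3.646484, positive; keep [-7.375, -7.25]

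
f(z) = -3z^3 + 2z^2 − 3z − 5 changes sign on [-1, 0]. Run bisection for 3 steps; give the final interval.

[-0.875, -0.75]

midpoint -0.5: f = -2.625 < 0 → [-1, -0.5]
midpoint -0.75: f = -0.359375 < 0 → [-1, -0.75]
midpoint -0.875: f = 1.166016 > 0 → [-0.875, -0.75]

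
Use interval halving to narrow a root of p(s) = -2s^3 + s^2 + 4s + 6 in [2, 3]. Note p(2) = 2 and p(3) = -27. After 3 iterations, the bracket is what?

[2, 2.125]

s = 2.5 gives p = -9, negative; keep [2, 2.5]
s = 2.25 gives p = -2.71875, negative; keep [2, 2.25]
s = 2.125 gives p = -0.175781, negative; keep [2, 2.125]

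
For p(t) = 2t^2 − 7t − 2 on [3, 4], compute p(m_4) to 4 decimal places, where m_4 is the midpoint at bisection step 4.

0.3828

m = 3.5, p(m) = -2 (−); new bracket [3.5, 4]
m = 3.75, p(m) = -0.125 (−); new bracket [3.75, 4]
m = 3.875, p(m) = 0.90625 (+); new bracket [3.75, 3.875]
m = 3.8125, p(m) = 0.3828 (+); new bracket [3.75, 3.8125]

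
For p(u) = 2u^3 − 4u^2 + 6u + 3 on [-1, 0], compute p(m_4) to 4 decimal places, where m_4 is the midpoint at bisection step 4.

midpoint -0.5: p = -1.25 < 0 → [-0.5, 0]
midpoint -0.25: p = 1.21875 > 0 → [-0.5, -0.25]
midpoint -0.375: p = 0.082031 > 0 → [-0.5, -0.375]
midpoint -0.4375: p = -0.5581 < 0 → [-0.4375, -0.375]

-0.5581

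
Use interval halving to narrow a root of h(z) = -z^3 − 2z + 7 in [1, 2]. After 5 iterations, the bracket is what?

[1.5625, 1.59375]

z = 1.5 gives h = 0.625, positive; keep [1.5, 2]
z = 1.75 gives h = -1.859375, negative; keep [1.5, 1.75]
z = 1.625 gives h = -0.541016, negative; keep [1.5, 1.625]
z = 1.5625 gives h = 0.0603, positive; keep [1.5625, 1.625]
z = 1.59375 gives h = -0.2357, negative; keep [1.5625, 1.59375]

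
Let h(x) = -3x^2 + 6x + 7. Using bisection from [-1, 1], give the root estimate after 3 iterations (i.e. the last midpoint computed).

x = 0 gives h = 7, positive; keep [-1, 0]
x = -0.5 gives h = 3.25, positive; keep [-1, -0.5]
x = -0.75 gives h = 0.8125, positive; keep [-1, -0.75]

-0.75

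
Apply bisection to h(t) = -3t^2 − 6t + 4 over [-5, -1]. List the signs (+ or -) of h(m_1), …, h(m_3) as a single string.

-++

t = -3 gives h = -5, negative; keep [-3, -1]
t = -2 gives h = 4, positive; keep [-3, -2]
t = -2.5 gives h = 0.25, positive; keep [-3, -2.5]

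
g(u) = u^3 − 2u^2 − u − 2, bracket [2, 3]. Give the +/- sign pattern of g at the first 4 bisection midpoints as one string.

-+-+

g(2.5) = -1.375 < 0, so the root lies in [2.5, 3]
g(2.75) = 0.921875 > 0, so the root lies in [2.5, 2.75]
g(2.625) = -0.318359 < 0, so the root lies in [2.625, 2.75]
g(2.6875) = 0.2781 > 0, so the root lies in [2.625, 2.6875]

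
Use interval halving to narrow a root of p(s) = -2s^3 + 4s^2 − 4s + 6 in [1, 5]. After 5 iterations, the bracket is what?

[1.75, 1.875]

m = 3, p(m) = -24 (−); new bracket [1, 3]
m = 2, p(m) = -2 (−); new bracket [1, 2]
m = 1.5, p(m) = 2.25 (+); new bracket [1.5, 2]
m = 1.75, p(m) = 0.5312 (+); new bracket [1.75, 2]
m = 1.875, p(m) = -0.6211 (−); new bracket [1.75, 1.875]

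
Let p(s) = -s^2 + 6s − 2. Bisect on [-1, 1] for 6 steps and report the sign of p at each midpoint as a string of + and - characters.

-+-+--

s = 0 gives p = -2, negative; keep [0, 1]
s = 0.5 gives p = 0.75, positive; keep [0, 0.5]
s = 0.25 gives p = -0.5625, negative; keep [0.25, 0.5]
s = 0.375 gives p = 0.1094, positive; keep [0.25, 0.375]
s = 0.3125 gives p = -0.2227, negative; keep [0.3125, 0.375]
s = 0.34375 gives p = -0.0557, negative; keep [0.34375, 0.375]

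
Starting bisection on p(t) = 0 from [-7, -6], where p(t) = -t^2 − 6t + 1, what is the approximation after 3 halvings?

-6.125

p(-6.5) = -2.25 < 0, so the root lies in [-6.5, -6]
p(-6.25) = -0.5625 < 0, so the root lies in [-6.25, -6]
p(-6.125) = 0.234375 > 0, so the root lies in [-6.25, -6.125]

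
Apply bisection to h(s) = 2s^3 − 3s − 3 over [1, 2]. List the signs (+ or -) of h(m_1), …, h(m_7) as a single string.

-++-+++

m = 1.5, h(m) = -0.75 (−); new bracket [1.5, 2]
m = 1.75, h(m) = 2.46875 (+); new bracket [1.5, 1.75]
m = 1.625, h(m) = 0.707031 (+); new bracket [1.5, 1.625]
m = 1.5625, h(m) = -0.0581 (−); new bracket [1.5625, 1.625]
m = 1.59375, h(m) = 0.3151 (+); new bracket [1.5625, 1.59375]
m = 1.578125, h(m) = 0.1262 (+); new bracket [1.5625, 1.578125]
m = 1.5703125, h(m) = 0.0335 (+); new bracket [1.5625, 1.5703125]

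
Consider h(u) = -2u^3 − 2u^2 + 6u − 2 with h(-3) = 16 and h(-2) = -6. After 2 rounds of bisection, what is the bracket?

[-2.5, -2.25]

m = -2.5, h(m) = 1.75 (+); new bracket [-2.5, -2]
m = -2.25, h(m) = -2.84375 (−); new bracket [-2.5, -2.25]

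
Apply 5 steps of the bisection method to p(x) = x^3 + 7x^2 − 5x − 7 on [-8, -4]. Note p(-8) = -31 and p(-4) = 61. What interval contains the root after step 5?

x = -6 gives p = 59, positive; keep [-8, -6]
x = -7 gives p = 28, positive; keep [-8, -7]
x = -7.5 gives p = 2.375, positive; keep [-8, -7.5]
x = -7.75 gives p = -13.2969, negative; keep [-7.75, -7.5]
x = -7.625 gives p = -5.2129, negative; keep [-7.625, -7.5]

[-7.625, -7.5]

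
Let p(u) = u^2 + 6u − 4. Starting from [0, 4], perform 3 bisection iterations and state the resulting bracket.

[0.5, 1]

u = 2 gives p = 12, positive; keep [0, 2]
u = 1 gives p = 3, positive; keep [0, 1]
u = 0.5 gives p = -0.75, negative; keep [0.5, 1]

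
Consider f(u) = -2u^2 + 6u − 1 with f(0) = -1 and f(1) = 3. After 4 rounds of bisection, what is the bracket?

[0.125, 0.1875]

midpoint 0.5: f = 1.5 > 0 → [0, 0.5]
midpoint 0.25: f = 0.375 > 0 → [0, 0.25]
midpoint 0.125: f = -0.28125 < 0 → [0.125, 0.25]
midpoint 0.1875: f = 0.0547 > 0 → [0.125, 0.1875]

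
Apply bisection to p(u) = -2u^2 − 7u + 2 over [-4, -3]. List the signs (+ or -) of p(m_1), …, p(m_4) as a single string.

++--

midpoint -3.5: p = 2 > 0 → [-4, -3.5]
midpoint -3.75: p = 0.125 > 0 → [-4, -3.75]
midpoint -3.875: p = -0.90625 < 0 → [-3.875, -3.75]
midpoint -3.8125: p = -0.3828 < 0 → [-3.8125, -3.75]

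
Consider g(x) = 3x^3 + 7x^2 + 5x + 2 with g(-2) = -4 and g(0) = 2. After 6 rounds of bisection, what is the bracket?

g(-1) = 1 > 0, so the root lies in [-2, -1]
g(-1.5) = 0.125 > 0, so the root lies in [-2, -1.5]
g(-1.75) = -1.390625 < 0, so the root lies in [-1.75, -1.5]
g(-1.625) = -0.5137 < 0, so the root lies in [-1.625, -1.5]
g(-1.5625) = -0.1667 < 0, so the root lies in [-1.5625, -1.5]
g(-1.53125) = -0.0143 < 0, so the root lies in [-1.53125, -1.5]

[-1.53125, -1.5]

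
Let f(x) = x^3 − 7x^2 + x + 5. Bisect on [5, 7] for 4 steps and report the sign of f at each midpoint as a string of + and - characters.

--+-

midpoint 6: f = -25 < 0 → [6, 7]
midpoint 6.5: f = -9.625 < 0 → [6.5, 7]
midpoint 6.75: f = 0.359375 > 0 → [6.5, 6.75]
midpoint 6.625: f = -4.834 < 0 → [6.625, 6.75]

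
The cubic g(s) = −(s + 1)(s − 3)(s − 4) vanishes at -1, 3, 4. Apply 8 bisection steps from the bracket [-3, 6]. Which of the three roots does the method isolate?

-1

g(1.5) = -9.375 < 0, so the root lies in [-3, 1.5]
g(-0.75) = -4.453125 < 0, so the root lies in [-3, -0.75]
g(-1.875) = 25.060547 > 0, so the root lies in [-1.875, -0.75]
g(-1.3125) = 7.1594 > 0, so the root lies in [-1.3125, -0.75]
g(-1.03125) = 0.6338 > 0, so the root lies in [-1.03125, -0.75]
g(-0.890625) = -2.0811 < 0, so the root lies in [-1.03125, -0.890625]
g(-0.9609375) = -0.7676 < 0, so the root lies in [-1.03125, -0.9609375]
g(-0.99609375) = -0.078 < 0, so the root lies in [-1.03125, -0.99609375]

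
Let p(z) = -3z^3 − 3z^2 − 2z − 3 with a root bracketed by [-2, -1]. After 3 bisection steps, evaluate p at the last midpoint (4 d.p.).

-0.2754

m = -1.5, p(m) = 3.375 (+); new bracket [-1.5, -1]
m = -1.25, p(m) = 0.671875 (+); new bracket [-1.25, -1]
m = -1.125, p(m) = -0.275391 (−); new bracket [-1.25, -1.125]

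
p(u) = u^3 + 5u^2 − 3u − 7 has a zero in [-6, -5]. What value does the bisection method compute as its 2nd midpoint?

-5.25

m = -5.5, p(m) = -5.625 (−); new bracket [-5.5, -5]
m = -5.25, p(m) = 1.859375 (+); new bracket [-5.5, -5.25]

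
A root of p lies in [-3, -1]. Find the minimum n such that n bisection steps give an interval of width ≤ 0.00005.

Width after n steps is 2/2^n. Need 2^n ≥ 2/0.00005 = 40000.
2^15 = 32768 < 40000 ≤ 2^16 = 65536, so n = 16.

16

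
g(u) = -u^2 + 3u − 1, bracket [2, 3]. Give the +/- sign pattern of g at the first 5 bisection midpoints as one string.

m = 2.5, g(m) = 0.25 (+); new bracket [2.5, 3]
m = 2.75, g(m) = -0.3125 (−); new bracket [2.5, 2.75]
m = 2.625, g(m) = -0.015625 (−); new bracket [2.5, 2.625]
m = 2.5625, g(m) = 0.1211 (+); new bracket [2.5625, 2.625]
m = 2.59375, g(m) = 0.0537 (+); new bracket [2.59375, 2.625]

+--++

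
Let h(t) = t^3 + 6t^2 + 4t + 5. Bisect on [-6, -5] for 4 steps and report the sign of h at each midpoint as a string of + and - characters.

-++-

midpoint -5.5: h = -1.875 < 0 → [-5.5, -5]
midpoint -5.25: h = 4.671875 > 0 → [-5.5, -5.25]
midpoint -5.375: h = 1.556641 > 0 → [-5.5, -5.375]
midpoint -5.4375: h = -0.1189 < 0 → [-5.4375, -5.375]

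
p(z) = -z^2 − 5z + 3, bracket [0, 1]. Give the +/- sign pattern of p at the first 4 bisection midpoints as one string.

m = 0.5, p(m) = 0.25 (+); new bracket [0.5, 1]
m = 0.75, p(m) = -1.3125 (−); new bracket [0.5, 0.75]
m = 0.625, p(m) = -0.515625 (−); new bracket [0.5, 0.625]
m = 0.5625, p(m) = -0.1289 (−); new bracket [0.5, 0.5625]

+---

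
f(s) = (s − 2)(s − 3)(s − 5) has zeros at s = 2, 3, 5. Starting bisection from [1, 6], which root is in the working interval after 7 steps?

midpoint 3.5: f = -1.125 < 0 → [3.5, 6]
midpoint 4.75: f = -1.203125 < 0 → [4.75, 6]
midpoint 5.375: f = 3.005859 > 0 → [4.75, 5.375]
midpoint 5.0625: f = 0.3948 > 0 → [4.75, 5.0625]
midpoint 4.90625: f = -0.5194 < 0 → [4.90625, 5.0625]
midpoint 4.984375: f = -0.0925 < 0 → [4.984375, 5.0625]
midpoint 5.0234375: f = 0.1434 > 0 → [4.984375, 5.0234375]

5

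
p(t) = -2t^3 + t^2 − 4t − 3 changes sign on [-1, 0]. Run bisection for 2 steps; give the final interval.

m = -0.5, p(m) = -0.5 (−); new bracket [-1, -0.5]
m = -0.75, p(m) = 1.40625 (+); new bracket [-0.75, -0.5]

[-0.75, -0.5]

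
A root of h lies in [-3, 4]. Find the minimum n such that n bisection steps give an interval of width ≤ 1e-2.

10

Width after n steps is 7/2^n. Need 2^n ≥ 7/1e-2 = 700.
2^9 = 512 < 700 ≤ 2^10 = 1024, so n = 10.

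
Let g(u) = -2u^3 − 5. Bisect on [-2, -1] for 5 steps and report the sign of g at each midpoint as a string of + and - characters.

m = -1.5, g(m) = 1.75 (+); new bracket [-1.5, -1]
m = -1.25, g(m) = -1.09375 (−); new bracket [-1.5, -1.25]
m = -1.375, g(m) = 0.199219 (+); new bracket [-1.375, -1.25]
m = -1.3125, g(m) = -0.478 (−); new bracket [-1.375, -1.3125]
m = -1.34375, g(m) = -0.1473 (−); new bracket [-1.375, -1.34375]

+-+--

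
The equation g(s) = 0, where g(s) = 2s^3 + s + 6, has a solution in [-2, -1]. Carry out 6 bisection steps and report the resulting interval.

[-1.328125, -1.3125]

g(-1.5) = -2.25 < 0, so the root lies in [-1.5, -1]
g(-1.25) = 0.84375 > 0, so the root lies in [-1.5, -1.25]
g(-1.375) = -0.574219 < 0, so the root lies in [-1.375, -1.25]
g(-1.3125) = 0.1655 > 0, so the root lies in [-1.375, -1.3125]
g(-1.34375) = -0.1965 < 0, so the root lies in [-1.34375, -1.3125]
g(-1.328125) = -0.0135 < 0, so the root lies in [-1.328125, -1.3125]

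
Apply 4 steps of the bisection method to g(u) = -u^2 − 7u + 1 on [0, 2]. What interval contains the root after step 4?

midpoint 1: g = -7 < 0 → [0, 1]
midpoint 0.5: g = -2.75 < 0 → [0, 0.5]
midpoint 0.25: g = -0.8125 < 0 → [0, 0.25]
midpoint 0.125: g = 0.1094 > 0 → [0.125, 0.25]

[0.125, 0.25]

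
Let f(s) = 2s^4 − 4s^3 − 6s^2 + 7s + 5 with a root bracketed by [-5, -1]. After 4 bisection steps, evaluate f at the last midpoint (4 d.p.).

-0.4297

midpoint -3: f = 200 > 0 → [-3, -1]
midpoint -2: f = 31 > 0 → [-2, -1]
midpoint -1.5: f = 4.625 > 0 → [-1.5, -1]
midpoint -1.25: f = -0.4297 < 0 → [-1.5, -1.25]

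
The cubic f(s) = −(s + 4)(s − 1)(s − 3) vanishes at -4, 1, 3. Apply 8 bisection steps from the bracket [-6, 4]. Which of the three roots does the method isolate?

midpoint -1: f = -24 < 0 → [-6, -1]
midpoint -3.5: f = -14.625 < 0 → [-6, -3.5]
midpoint -4.75: f = 33.421875 > 0 → [-4.75, -3.5]
midpoint -4.125: f = 4.5645 > 0 → [-4.125, -3.5]
midpoint -3.8125: f = -6.1472 < 0 → [-4.125, -3.8125]
midpoint -3.96875: f = -1.0821 < 0 → [-4.125, -3.96875]
midpoint -4.046875: f = 1.6671 > 0 → [-4.046875, -3.96875]
midpoint -4.0078125: f = 0.2742 > 0 → [-4.0078125, -3.96875]

-4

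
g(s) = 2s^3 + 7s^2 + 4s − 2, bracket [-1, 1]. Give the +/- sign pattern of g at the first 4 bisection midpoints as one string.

-+-+

g(0) = -2 < 0, so the root lies in [0, 1]
g(0.5) = 2 > 0, so the root lies in [0, 0.5]
g(0.25) = -0.53125 < 0, so the root lies in [0.25, 0.5]
g(0.375) = 0.5898 > 0, so the root lies in [0.25, 0.375]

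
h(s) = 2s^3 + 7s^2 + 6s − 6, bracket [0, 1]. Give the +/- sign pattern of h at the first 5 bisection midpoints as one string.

-++-+

m = 0.5, h(m) = -1 (−); new bracket [0.5, 1]
m = 0.75, h(m) = 3.28125 (+); new bracket [0.5, 0.75]
m = 0.625, h(m) = 0.972656 (+); new bracket [0.5, 0.625]
m = 0.5625, h(m) = -0.0542 (−); new bracket [0.5625, 0.625]
m = 0.59375, h(m) = 0.4489 (+); new bracket [0.5625, 0.59375]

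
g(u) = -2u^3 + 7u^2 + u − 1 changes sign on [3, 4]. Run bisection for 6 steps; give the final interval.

g(3.5) = 2.5 > 0, so the root lies in [3.5, 4]
g(3.75) = -4.28125 < 0, so the root lies in [3.5, 3.75]
g(3.625) = -0.660156 < 0, so the root lies in [3.5, 3.625]
g(3.5625) = 0.9761 > 0, so the root lies in [3.5625, 3.625]
g(3.59375) = 0.1722 > 0, so the root lies in [3.59375, 3.625]
g(3.609375) = -0.2404 < 0, so the root lies in [3.59375, 3.609375]

[3.59375, 3.609375]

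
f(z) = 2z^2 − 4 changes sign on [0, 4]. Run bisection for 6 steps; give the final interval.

m = 2, f(m) = 4 (+); new bracket [0, 2]
m = 1, f(m) = -2 (−); new bracket [1, 2]
m = 1.5, f(m) = 0.5 (+); new bracket [1, 1.5]
m = 1.25, f(m) = -0.875 (−); new bracket [1.25, 1.5]
m = 1.375, f(m) = -0.2188 (−); new bracket [1.375, 1.5]
m = 1.4375, f(m) = 0.1328 (+); new bracket [1.375, 1.4375]

[1.375, 1.4375]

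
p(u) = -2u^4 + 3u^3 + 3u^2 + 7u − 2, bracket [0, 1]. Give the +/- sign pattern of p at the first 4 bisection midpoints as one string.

+-++

p(0.5) = 2.5 > 0, so the root lies in [0, 0.5]
p(0.25) = -0.023438 < 0, so the root lies in [0.25, 0.5]
p(0.375) = 1.165527 > 0, so the root lies in [0.25, 0.375]
p(0.3125) = 0.5529 > 0, so the root lies in [0.25, 0.3125]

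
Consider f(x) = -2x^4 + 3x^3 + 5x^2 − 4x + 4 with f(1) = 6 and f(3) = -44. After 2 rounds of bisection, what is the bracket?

midpoint 2: f = 8 > 0 → [2, 3]
midpoint 2.5: f = -6 < 0 → [2, 2.5]

[2, 2.5]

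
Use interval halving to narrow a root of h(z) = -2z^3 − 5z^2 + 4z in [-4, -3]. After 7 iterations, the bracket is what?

h(-3.5) = 10.5 > 0, so the root lies in [-3.5, -3]
h(-3.25) = 2.84375 > 0, so the root lies in [-3.25, -3]
h(-3.125) = -0.292969 < 0, so the root lies in [-3.25, -3.125]
h(-3.1875) = 1.2202 > 0, so the root lies in [-3.1875, -3.125]
h(-3.15625) = 0.45 > 0, so the root lies in [-3.15625, -3.125]
h(-3.140625) = 0.0751 > 0, so the root lies in [-3.140625, -3.125]
h(-3.1328125) = -0.1098 < 0, so the root lies in [-3.140625, -3.1328125]

[-3.140625, -3.1328125]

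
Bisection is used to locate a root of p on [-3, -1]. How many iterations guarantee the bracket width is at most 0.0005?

Width after n steps is 2/2^n. Need 2^n ≥ 2/0.0005 = 4000.
2^11 = 2048 < 4000 ≤ 2^12 = 4096, so n = 12.

12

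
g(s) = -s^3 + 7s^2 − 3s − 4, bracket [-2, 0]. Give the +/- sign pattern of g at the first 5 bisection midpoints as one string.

+-+++

m = -1, g(m) = 7 (+); new bracket [-1, 0]
m = -0.5, g(m) = -0.625 (−); new bracket [-1, -0.5]
m = -0.75, g(m) = 2.609375 (+); new bracket [-0.75, -0.5]
m = -0.625, g(m) = 0.8535 (+); new bracket [-0.625, -0.5]
m = -0.5625, g(m) = 0.0803 (+); new bracket [-0.5625, -0.5]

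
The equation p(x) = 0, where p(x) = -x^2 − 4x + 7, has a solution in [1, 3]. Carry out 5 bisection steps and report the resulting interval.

m = 2, p(m) = -5 (−); new bracket [1, 2]
m = 1.5, p(m) = -1.25 (−); new bracket [1, 1.5]
m = 1.25, p(m) = 0.4375 (+); new bracket [1.25, 1.5]
m = 1.375, p(m) = -0.3906 (−); new bracket [1.25, 1.375]
m = 1.3125, p(m) = 0.0273 (+); new bracket [1.3125, 1.375]

[1.3125, 1.375]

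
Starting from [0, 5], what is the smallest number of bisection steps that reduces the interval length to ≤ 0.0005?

Width after n steps is 5/2^n. Need 2^n ≥ 5/0.0005 = 10000.
2^13 = 8192 < 10000 ≤ 2^14 = 16384, so n = 14.

14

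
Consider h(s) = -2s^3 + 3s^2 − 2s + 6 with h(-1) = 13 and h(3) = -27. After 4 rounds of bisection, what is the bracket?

midpoint 1: h = 5 > 0 → [1, 3]
midpoint 2: h = -2 < 0 → [1, 2]
midpoint 1.5: h = 3 > 0 → [1.5, 2]
midpoint 1.75: h = 0.9688 > 0 → [1.75, 2]

[1.75, 2]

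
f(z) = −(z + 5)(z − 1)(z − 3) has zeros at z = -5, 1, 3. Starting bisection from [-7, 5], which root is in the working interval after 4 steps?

z = -1 gives f = -32, negative; keep [-7, -1]
z = -4 gives f = -35, negative; keep [-7, -4]
z = -5.5 gives f = 27.625, positive; keep [-5.5, -4]
z = -4.75 gives f = -11.1406, negative; keep [-5.5, -4.75]

-5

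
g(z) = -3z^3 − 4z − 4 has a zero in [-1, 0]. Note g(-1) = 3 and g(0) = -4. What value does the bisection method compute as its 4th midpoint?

-0.6875

m = -0.5, g(m) = -1.625 (−); new bracket [-1, -0.5]
m = -0.75, g(m) = 0.265625 (+); new bracket [-0.75, -0.5]
m = -0.625, g(m) = -0.767578 (−); new bracket [-0.75, -0.625]
m = -0.6875, g(m) = -0.2751 (−); new bracket [-0.75, -0.6875]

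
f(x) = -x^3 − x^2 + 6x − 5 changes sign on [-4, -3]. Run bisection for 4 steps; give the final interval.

midpoint -3.5: f = 4.625 > 0 → [-3.5, -3]
midpoint -3.25: f = -0.734375 < 0 → [-3.5, -3.25]
midpoint -3.375: f = 1.802734 > 0 → [-3.375, -3.25]
midpoint -3.3125: f = 0.4993 > 0 → [-3.3125, -3.25]

[-3.3125, -3.25]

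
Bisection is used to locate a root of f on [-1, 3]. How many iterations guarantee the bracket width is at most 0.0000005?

Width after n steps is 4/2^n. Need 2^n ≥ 4/0.0000005 = 8000000.
2^22 = 4194304 < 8000000 ≤ 2^23 = 8388608, so n = 23.

23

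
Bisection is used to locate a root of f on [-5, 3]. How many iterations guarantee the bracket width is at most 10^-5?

20

Width after n steps is 8/2^n. Need 2^n ≥ 8/10^-5 = 800000.
2^19 = 524288 < 800000 ≤ 2^20 = 1048576, so n = 20.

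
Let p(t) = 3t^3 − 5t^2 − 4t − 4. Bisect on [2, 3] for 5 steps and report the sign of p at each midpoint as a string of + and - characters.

+---+

t = 2.5 gives p = 1.625, positive; keep [2, 2.5]
t = 2.25 gives p = -4.140625, negative; keep [2.25, 2.5]
t = 2.375 gives p = -1.513672, negative; keep [2.375, 2.5]
t = 2.4375 gives p = -0.0105, negative; keep [2.4375, 2.5]
t = 2.46875 gives p = 0.7904, positive; keep [2.4375, 2.46875]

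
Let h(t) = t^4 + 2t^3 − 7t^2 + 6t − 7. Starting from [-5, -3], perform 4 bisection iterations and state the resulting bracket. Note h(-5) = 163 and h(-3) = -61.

[-4.25, -4.125]

t = -4 gives h = -15, negative; keep [-5, -4]
t = -4.5 gives h = 52.0625, positive; keep [-4.5, -4]
t = -4.25 gives h = 13.785156, positive; keep [-4.25, -4]
t = -4.125 gives h = -1.7068, negative; keep [-4.25, -4.125]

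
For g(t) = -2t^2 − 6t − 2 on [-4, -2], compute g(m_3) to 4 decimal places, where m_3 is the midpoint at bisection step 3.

g(-3) = -2 < 0, so the root lies in [-3, -2]
g(-2.5) = 0.5 > 0, so the root lies in [-3, -2.5]
g(-2.75) = -0.625 < 0, so the root lies in [-2.75, -2.5]

-0.6250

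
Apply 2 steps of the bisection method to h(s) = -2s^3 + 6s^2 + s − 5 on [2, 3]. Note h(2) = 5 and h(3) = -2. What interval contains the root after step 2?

m = 2.5, h(m) = 3.75 (+); new bracket [2.5, 3]
m = 2.75, h(m) = 1.53125 (+); new bracket [2.75, 3]

[2.75, 3]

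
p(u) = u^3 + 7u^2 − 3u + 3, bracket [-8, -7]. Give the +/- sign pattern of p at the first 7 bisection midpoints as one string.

-+++-+-

m = -7.5, p(m) = -2.625 (−); new bracket [-7.5, -7]
m = -7.25, p(m) = 11.609375 (+); new bracket [-7.5, -7.25]
m = -7.375, p(m) = 4.728516 (+); new bracket [-7.5, -7.375]
m = -7.4375, p(m) = 1.1116 (+); new bracket [-7.5, -7.4375]
m = -7.46875, p(m) = -0.7417 (−); new bracket [-7.46875, -7.4375]
m = -7.453125, p(m) = 0.1887 (+); new bracket [-7.46875, -7.453125]
m = -7.4609375, p(m) = -0.2755 (−); new bracket [-7.4609375, -7.453125]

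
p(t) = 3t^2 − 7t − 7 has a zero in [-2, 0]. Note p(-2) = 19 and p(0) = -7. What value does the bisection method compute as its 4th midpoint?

p(-1) = 3 > 0, so the root lies in [-1, 0]
p(-0.5) = -2.75 < 0, so the root lies in [-1, -0.5]
p(-0.75) = -0.0625 < 0, so the root lies in [-1, -0.75]
p(-0.875) = 1.4219 > 0, so the root lies in [-0.875, -0.75]

-0.875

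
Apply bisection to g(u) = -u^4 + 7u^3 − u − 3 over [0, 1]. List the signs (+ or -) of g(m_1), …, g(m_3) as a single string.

midpoint 0.5: g = -2.6875 < 0 → [0.5, 1]
midpoint 0.75: g = -1.113281 < 0 → [0.75, 1]
midpoint 0.875: g = 0.228271 > 0 → [0.75, 0.875]

--+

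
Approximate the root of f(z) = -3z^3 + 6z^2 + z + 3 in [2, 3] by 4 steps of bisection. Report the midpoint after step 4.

f(2.5) = -3.875 < 0, so the root lies in [2, 2.5]
f(2.25) = 1.453125 > 0, so the root lies in [2.25, 2.5]
f(2.375) = -0.970703 < 0, so the root lies in [2.25, 2.375]
f(2.3125) = 0.2991 > 0, so the root lies in [2.3125, 2.375]

2.3125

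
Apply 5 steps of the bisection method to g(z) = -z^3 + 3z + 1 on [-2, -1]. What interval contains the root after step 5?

m = -1.5, g(m) = -0.125 (−); new bracket [-2, -1.5]
m = -1.75, g(m) = 1.109375 (+); new bracket [-1.75, -1.5]
m = -1.625, g(m) = 0.416016 (+); new bracket [-1.625, -1.5]
m = -1.5625, g(m) = 0.1272 (+); new bracket [-1.5625, -1.5]
m = -1.53125, g(m) = -0.0034 (−); new bracket [-1.5625, -1.53125]

[-1.5625, -1.53125]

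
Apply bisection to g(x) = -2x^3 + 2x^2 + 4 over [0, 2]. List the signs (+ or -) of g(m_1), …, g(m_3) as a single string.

++-

g(1) = 4 > 0, so the root lies in [1, 2]
g(1.5) = 1.75 > 0, so the root lies in [1.5, 2]
g(1.75) = -0.59375 < 0, so the root lies in [1.5, 1.75]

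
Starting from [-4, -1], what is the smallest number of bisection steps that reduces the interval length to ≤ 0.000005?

Width after n steps is 3/2^n. Need 2^n ≥ 3/0.000005 = 600000.
2^19 = 524288 < 600000 ≤ 2^20 = 1048576, so n = 20.

20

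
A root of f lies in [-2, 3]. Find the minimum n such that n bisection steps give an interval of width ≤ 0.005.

10

Width after n steps is 5/2^n. Need 2^n ≥ 5/0.005 = 1000.
2^9 = 512 < 1000 ≤ 2^10 = 1024, so n = 10.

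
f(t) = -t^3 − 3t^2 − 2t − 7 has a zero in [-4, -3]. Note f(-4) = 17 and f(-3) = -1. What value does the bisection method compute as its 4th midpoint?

t = -3.5 gives f = 6.125, positive; keep [-3.5, -3]
t = -3.25 gives f = 2.140625, positive; keep [-3.25, -3]
t = -3.125 gives f = 0.470703, positive; keep [-3.125, -3]
t = -3.0625 gives f = -0.2888, negative; keep [-3.125, -3.0625]

-3.0625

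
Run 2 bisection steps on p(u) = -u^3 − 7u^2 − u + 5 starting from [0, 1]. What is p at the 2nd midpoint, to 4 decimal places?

-0.1094

m = 0.5, p(m) = 2.625 (+); new bracket [0.5, 1]
m = 0.75, p(m) = -0.109375 (−); new bracket [0.5, 0.75]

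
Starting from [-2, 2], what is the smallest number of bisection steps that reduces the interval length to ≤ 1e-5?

Width after n steps is 4/2^n. Need 2^n ≥ 4/1e-5 = 400000.
2^18 = 262144 < 400000 ≤ 2^19 = 524288, so n = 19.

19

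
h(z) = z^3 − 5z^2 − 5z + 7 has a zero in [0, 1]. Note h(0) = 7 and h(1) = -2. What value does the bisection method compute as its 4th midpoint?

midpoint 0.5: h = 3.375 > 0 → [0.5, 1]
midpoint 0.75: h = 0.859375 > 0 → [0.75, 1]
midpoint 0.875: h = -0.533203 < 0 → [0.75, 0.875]
midpoint 0.8125: h = 0.1731 > 0 → [0.8125, 0.875]

0.8125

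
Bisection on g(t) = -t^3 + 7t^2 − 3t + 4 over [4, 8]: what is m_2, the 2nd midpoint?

t = 6 gives g = 22, positive; keep [6, 8]
t = 7 gives g = -17, negative; keep [6, 7]

7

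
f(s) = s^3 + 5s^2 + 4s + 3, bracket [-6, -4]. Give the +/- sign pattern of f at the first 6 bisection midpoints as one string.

---+++

s = -5 gives f = -17, negative; keep [-5, -4]
s = -4.5 gives f = -4.875, negative; keep [-4.5, -4]
s = -4.25 gives f = -0.453125, negative; keep [-4.25, -4]
s = -4.125 gives f = 1.3887, positive; keep [-4.25, -4.125]
s = -4.1875 gives f = 0.4973, positive; keep [-4.25, -4.1875]
s = -4.21875 gives f = 0.0296, positive; keep [-4.25, -4.21875]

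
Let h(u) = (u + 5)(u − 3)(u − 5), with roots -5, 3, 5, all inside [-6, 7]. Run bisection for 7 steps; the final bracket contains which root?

-5

midpoint 0.5: h = 61.875 > 0 → [-6, 0.5]
midpoint -2.75: h = 100.265625 > 0 → [-6, -2.75]
midpoint -4.375: h = 43.212891 > 0 → [-6, -4.375]
midpoint -5.1875: h = -15.6394 < 0 → [-5.1875, -4.375]
midpoint -4.78125: h = 16.6491 > 0 → [-5.1875, -4.78125]
midpoint -4.984375: h = 1.2456 > 0 → [-5.1875, -4.984375]
midpoint -5.0859375: h = -7.0086 < 0 → [-5.0859375, -4.984375]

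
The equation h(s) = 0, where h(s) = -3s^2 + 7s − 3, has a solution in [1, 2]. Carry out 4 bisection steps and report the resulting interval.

[1.75, 1.8125]

midpoint 1.5: h = 0.75 > 0 → [1.5, 2]
midpoint 1.75: h = 0.0625 > 0 → [1.75, 2]
midpoint 1.875: h = -0.421875 < 0 → [1.75, 1.875]
midpoint 1.8125: h = -0.168 < 0 → [1.75, 1.8125]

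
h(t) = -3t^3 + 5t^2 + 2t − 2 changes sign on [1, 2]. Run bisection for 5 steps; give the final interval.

h(1.5) = 2.125 > 0, so the root lies in [1.5, 2]
h(1.75) = 0.734375 > 0, so the root lies in [1.75, 2]
h(1.875) = -0.447266 < 0, so the root lies in [1.75, 1.875]
h(1.8125) = 0.1877 > 0, so the root lies in [1.8125, 1.875]
h(1.84375) = -0.1184 < 0, so the root lies in [1.8125, 1.84375]

[1.8125, 1.84375]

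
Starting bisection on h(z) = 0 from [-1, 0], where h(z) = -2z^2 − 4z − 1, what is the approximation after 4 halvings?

-0.3125

z = -0.5 gives h = 0.5, positive; keep [-0.5, 0]
z = -0.25 gives h = -0.125, negative; keep [-0.5, -0.25]
z = -0.375 gives h = 0.21875, positive; keep [-0.375, -0.25]
z = -0.3125 gives h = 0.0547, positive; keep [-0.3125, -0.25]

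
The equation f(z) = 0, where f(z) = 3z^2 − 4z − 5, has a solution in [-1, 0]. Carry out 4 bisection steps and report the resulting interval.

[-0.8125, -0.75]

z = -0.5 gives f = -2.25, negative; keep [-1, -0.5]
z = -0.75 gives f = -0.3125, negative; keep [-1, -0.75]
z = -0.875 gives f = 0.796875, positive; keep [-0.875, -0.75]
z = -0.8125 gives f = 0.2305, positive; keep [-0.8125, -0.75]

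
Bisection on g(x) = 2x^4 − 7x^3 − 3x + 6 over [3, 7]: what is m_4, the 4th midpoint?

g(5) = 366 > 0, so the root lies in [3, 5]
g(4) = 58 > 0, so the root lies in [3, 4]
g(3.5) = -4.5 < 0, so the root lies in [3.5, 4]
g(3.75) = 21.1172 > 0, so the root lies in [3.5, 3.75]

3.75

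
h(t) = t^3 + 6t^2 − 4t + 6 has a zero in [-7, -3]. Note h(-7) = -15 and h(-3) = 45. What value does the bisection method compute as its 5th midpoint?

h(-5) = 51 > 0, so the root lies in [-7, -5]
h(-6) = 30 > 0, so the root lies in [-7, -6]
h(-6.5) = 10.875 > 0, so the root lies in [-7, -6.5]
h(-6.75) = -1.1719 < 0, so the root lies in [-6.75, -6.5]
h(-6.625) = 5.0684 > 0, so the root lies in [-6.75, -6.625]

-6.625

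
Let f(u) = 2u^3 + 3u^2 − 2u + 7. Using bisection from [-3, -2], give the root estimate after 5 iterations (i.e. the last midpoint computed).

-2.46875

m = -2.5, f(m) = -0.5 (−); new bracket [-2.5, -2]
m = -2.25, f(m) = 3.90625 (+); new bracket [-2.5, -2.25]
m = -2.375, f(m) = 1.878906 (+); new bracket [-2.5, -2.375]
m = -2.4375, f(m) = 0.7349 (+); new bracket [-2.5, -2.4375]
m = -2.46875, f(m) = 0.129 (+); new bracket [-2.5, -2.46875]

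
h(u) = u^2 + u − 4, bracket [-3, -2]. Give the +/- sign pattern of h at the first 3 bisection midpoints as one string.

u = -2.5 gives h = -0.25, negative; keep [-3, -2.5]
u = -2.75 gives h = 0.8125, positive; keep [-2.75, -2.5]
u = -2.625 gives h = 0.265625, positive; keep [-2.625, -2.5]

-++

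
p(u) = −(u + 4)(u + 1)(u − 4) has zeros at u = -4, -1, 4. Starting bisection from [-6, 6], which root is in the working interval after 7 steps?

4

u = 0 gives p = 16, positive; keep [0, 6]
u = 3 gives p = 28, positive; keep [3, 6]
u = 4.5 gives p = -23.375, negative; keep [3, 4.5]
u = 3.75 gives p = 9.2031, positive; keep [3.75, 4.5]
u = 4.125 gives p = -5.2051, negative; keep [3.75, 4.125]
u = 3.9375 gives p = 2.4495, positive; keep [3.9375, 4.125]
u = 4.03125 gives p = -1.2627, negative; keep [3.9375, 4.03125]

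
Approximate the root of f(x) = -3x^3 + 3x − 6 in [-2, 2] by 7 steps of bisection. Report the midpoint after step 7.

-1.53125

f(0) = -6 < 0, so the root lies in [-2, 0]
f(-1) = -6 < 0, so the root lies in [-2, -1]
f(-1.5) = -0.375 < 0, so the root lies in [-2, -1.5]
f(-1.75) = 4.8281 > 0, so the root lies in [-1.75, -1.5]
f(-1.625) = 1.998 > 0, so the root lies in [-1.625, -1.5]
f(-1.5625) = 0.7566 > 0, so the root lies in [-1.5625, -1.5]
f(-1.53125) = 0.1773 > 0, so the root lies in [-1.53125, -1.5]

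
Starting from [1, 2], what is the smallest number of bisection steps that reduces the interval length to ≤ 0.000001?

Width after n steps is 1/2^n. Need 2^n ≥ 1/0.000001 = 1000000.
2^19 = 524288 < 1000000 ≤ 2^20 = 1048576, so n = 20.

20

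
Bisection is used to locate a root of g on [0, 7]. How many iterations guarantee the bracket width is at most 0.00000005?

28

Width after n steps is 7/2^n. Need 2^n ≥ 7/0.00000005 = 140000000.
2^27 = 134217728 < 140000000 ≤ 2^28 = 268435456, so n = 28.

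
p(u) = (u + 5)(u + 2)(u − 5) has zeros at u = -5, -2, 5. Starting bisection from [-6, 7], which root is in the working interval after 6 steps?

5

midpoint 0.5: p = -61.875 < 0 → [0.5, 7]
midpoint 3.75: p = -62.890625 < 0 → [3.75, 7]
midpoint 5.375: p = 28.693359 > 0 → [3.75, 5.375]
midpoint 4.5625: p = -27.4548 < 0 → [4.5625, 5.375]
midpoint 4.96875: p = -2.1709 < 0 → [4.96875, 5.375]
midpoint 5.171875: p = 12.5385 > 0 → [4.96875, 5.171875]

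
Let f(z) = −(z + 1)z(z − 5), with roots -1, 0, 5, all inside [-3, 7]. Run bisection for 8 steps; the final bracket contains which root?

midpoint 2: f = 18 > 0 → [2, 7]
midpoint 4.5: f = 12.375 > 0 → [4.5, 7]
midpoint 5.75: f = -29.109375 < 0 → [4.5, 5.75]
midpoint 5.125: f = -3.9238 < 0 → [4.5, 5.125]
midpoint 4.8125: f = 5.2449 > 0 → [4.8125, 5.125]
midpoint 4.96875: f = 0.9268 > 0 → [4.96875, 5.125]
midpoint 5.046875: f = -1.4305 < 0 → [4.96875, 5.046875]
midpoint 5.0078125: f = -0.235 < 0 → [4.96875, 5.0078125]

5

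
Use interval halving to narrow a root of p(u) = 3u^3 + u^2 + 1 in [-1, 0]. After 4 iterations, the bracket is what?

u = -0.5 gives p = 0.875, positive; keep [-1, -0.5]
u = -0.75 gives p = 0.296875, positive; keep [-1, -0.75]
u = -0.875 gives p = -0.244141, negative; keep [-0.875, -0.75]
u = -0.8125 gives p = 0.051, positive; keep [-0.875, -0.8125]

[-0.875, -0.8125]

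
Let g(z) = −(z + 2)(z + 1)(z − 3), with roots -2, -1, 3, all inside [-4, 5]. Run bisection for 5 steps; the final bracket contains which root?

3

m = 0.5, g(m) = 9.375 (+); new bracket [0.5, 5]
m = 2.75, g(m) = 4.453125 (+); new bracket [2.75, 5]
m = 3.875, g(m) = -25.060547 (−); new bracket [2.75, 3.875]
m = 3.3125, g(m) = -7.1594 (−); new bracket [2.75, 3.3125]
m = 3.03125, g(m) = -0.6338 (−); new bracket [2.75, 3.03125]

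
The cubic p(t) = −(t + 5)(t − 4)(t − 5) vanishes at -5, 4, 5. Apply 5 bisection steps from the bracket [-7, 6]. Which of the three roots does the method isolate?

-5

t = -0.5 gives p = -111.375, negative; keep [-7, -0.5]
t = -3.75 gives p = -84.765625, negative; keep [-7, -3.75]
t = -5.375 gives p = 36.474609, positive; keep [-5.375, -3.75]
t = -4.5625 gives p = -35.822, negative; keep [-5.375, -4.5625]
t = -4.96875 gives p = -2.794, negative; keep [-5.375, -4.96875]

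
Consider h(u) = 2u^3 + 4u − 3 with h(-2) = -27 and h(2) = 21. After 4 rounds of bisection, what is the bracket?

[0.5, 0.75]

u = 0 gives h = -3, negative; keep [0, 2]
u = 1 gives h = 3, positive; keep [0, 1]
u = 0.5 gives h = -0.75, negative; keep [0.5, 1]
u = 0.75 gives h = 0.8438, positive; keep [0.5, 0.75]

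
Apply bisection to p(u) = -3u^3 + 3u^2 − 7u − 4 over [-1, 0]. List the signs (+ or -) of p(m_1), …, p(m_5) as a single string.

+---+

u = -0.5 gives p = 0.625, positive; keep [-0.5, 0]
u = -0.25 gives p = -2.015625, negative; keep [-0.5, -0.25]
u = -0.375 gives p = -0.794922, negative; keep [-0.5, -0.375]
u = -0.4375 gives p = -0.1121, negative; keep [-0.5, -0.4375]
u = -0.46875 gives p = 0.2494, positive; keep [-0.46875, -0.4375]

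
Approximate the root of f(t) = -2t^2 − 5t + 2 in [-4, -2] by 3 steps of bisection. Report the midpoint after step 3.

midpoint -3: f = -1 < 0 → [-3, -2]
midpoint -2.5: f = 2 > 0 → [-3, -2.5]
midpoint -2.75: f = 0.625 > 0 → [-3, -2.75]

-2.75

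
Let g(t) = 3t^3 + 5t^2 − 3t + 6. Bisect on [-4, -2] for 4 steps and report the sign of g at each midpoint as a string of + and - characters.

--++

midpoint -3: g = -21 < 0 → [-3, -2]
midpoint -2.5: g = -2.125 < 0 → [-2.5, -2]
midpoint -2.25: g = 3.890625 > 0 → [-2.5, -2.25]
midpoint -2.375: g = 1.1387 > 0 → [-2.5, -2.375]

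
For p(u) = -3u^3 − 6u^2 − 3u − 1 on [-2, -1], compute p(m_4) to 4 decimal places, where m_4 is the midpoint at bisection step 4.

-0.1746

u = -1.5 gives p = 0.125, positive; keep [-1.5, -1]
u = -1.25 gives p = -0.765625, negative; keep [-1.5, -1.25]
u = -1.375 gives p = -0.419922, negative; keep [-1.5, -1.375]
u = -1.4375 gives p = -0.1746, negative; keep [-1.5, -1.4375]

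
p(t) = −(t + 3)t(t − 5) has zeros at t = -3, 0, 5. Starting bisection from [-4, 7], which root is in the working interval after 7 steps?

5

m = 1.5, p(m) = 23.625 (+); new bracket [1.5, 7]
m = 4.25, p(m) = 23.109375 (+); new bracket [4.25, 7]
m = 5.625, p(m) = -30.322266 (−); new bracket [4.25, 5.625]
m = 4.9375, p(m) = 2.4495 (+); new bracket [4.9375, 5.625]
m = 5.28125, p(m) = -12.3006 (−); new bracket [4.9375, 5.28125]
m = 5.109375, p(m) = -4.5318 (−); new bracket [4.9375, 5.109375]
m = 5.0234375, p(m) = -0.9447 (−); new bracket [4.9375, 5.0234375]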